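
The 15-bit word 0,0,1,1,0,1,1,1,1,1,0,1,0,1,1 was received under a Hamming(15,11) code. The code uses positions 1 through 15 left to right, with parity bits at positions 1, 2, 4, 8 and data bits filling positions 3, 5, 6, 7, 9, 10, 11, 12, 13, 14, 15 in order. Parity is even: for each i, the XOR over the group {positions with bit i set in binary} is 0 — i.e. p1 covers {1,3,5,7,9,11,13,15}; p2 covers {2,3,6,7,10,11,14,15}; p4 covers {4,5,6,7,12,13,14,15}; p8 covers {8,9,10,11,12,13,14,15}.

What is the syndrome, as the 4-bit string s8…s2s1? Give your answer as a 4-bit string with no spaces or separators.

0000

s1 (pos 1,3,5,7,9,11,13,15): 0⊕1⊕0⊕1⊕1⊕0⊕0⊕1 = 0
s2 (pos 2,3,6,7,10,11,14,15): 0⊕1⊕1⊕1⊕1⊕0⊕1⊕1 = 0
s4 (pos 4,5,6,7,12,13,14,15): 1⊕0⊕1⊕1⊕1⊕0⊕1⊕1 = 0
s8 (pos 8,9,10,11,12,13,14,15): 1⊕1⊕1⊕0⊕1⊕0⊕1⊕1 = 0
Syndrome s8…s1 = 0000 → no error.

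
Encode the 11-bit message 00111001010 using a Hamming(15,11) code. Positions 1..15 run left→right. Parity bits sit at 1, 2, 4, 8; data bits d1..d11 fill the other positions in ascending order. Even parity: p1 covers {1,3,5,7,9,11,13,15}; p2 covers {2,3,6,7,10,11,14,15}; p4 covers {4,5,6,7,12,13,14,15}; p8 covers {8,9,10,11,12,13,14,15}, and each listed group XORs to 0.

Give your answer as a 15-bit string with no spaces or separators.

Place data at non-parity positions: p1 p2 0 p4 0 1 1 p8 1 0 0 1 0 1 0
p1 (pos 1,3,5,7,9,11,13,15): XOR of data positions = 0⊕0⊕1⊕1⊕0⊕0⊕0 = 0
p2 (pos 2,3,6,7,10,11,14,15): XOR of data positions = 0⊕1⊕1⊕0⊕0⊕1⊕0 = 1
p4 (pos 4,5,6,7,12,13,14,15): XOR of data positions = 0⊕1⊕1⊕1⊕0⊕1⊕0 = 0
p8 (pos 8,9,10,11,12,13,14,15): XOR of data positions = 1⊕0⊕0⊕1⊕0⊕1⊕0 = 1
Codeword: 010001111001010

010001111001010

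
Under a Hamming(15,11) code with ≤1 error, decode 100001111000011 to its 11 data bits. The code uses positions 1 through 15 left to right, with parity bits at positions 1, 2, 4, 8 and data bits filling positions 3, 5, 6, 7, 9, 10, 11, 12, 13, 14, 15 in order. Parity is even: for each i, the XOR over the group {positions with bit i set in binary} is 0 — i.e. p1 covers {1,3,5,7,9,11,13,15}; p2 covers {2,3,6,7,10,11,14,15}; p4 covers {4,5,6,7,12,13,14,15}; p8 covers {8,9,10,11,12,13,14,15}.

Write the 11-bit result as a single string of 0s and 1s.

00111000011

s1 (pos 1,3,5,7,9,11,13,15): 1⊕0⊕0⊕1⊕1⊕0⊕0⊕1 = 0
s2 (pos 2,3,6,7,10,11,14,15): 0⊕0⊕1⊕1⊕0⊕0⊕1⊕1 = 0
s4 (pos 4,5,6,7,12,13,14,15): 0⊕0⊕1⊕1⊕0⊕0⊕1⊕1 = 0
s8 (pos 8,9,10,11,12,13,14,15): 1⊕1⊕0⊕0⊕0⊕0⊕1⊕1 = 0
Syndrome s8…s1 = 0000 → no error.
Read data bits from positions 3,5,6,7,9,10,11,12,13,14,15: 00111000011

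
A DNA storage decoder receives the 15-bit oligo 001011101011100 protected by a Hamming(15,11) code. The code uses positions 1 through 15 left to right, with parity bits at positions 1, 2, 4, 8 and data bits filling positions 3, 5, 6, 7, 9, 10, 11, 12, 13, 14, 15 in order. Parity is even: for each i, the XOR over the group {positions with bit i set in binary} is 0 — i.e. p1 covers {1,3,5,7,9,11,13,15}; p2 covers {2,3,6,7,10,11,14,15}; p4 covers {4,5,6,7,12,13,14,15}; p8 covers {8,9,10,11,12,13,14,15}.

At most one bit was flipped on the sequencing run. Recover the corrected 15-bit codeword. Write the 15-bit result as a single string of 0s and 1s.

001111101011100

s1 (pos 1,3,5,7,9,11,13,15): 0⊕1⊕1⊕1⊕1⊕1⊕1⊕0 = 0
s2 (pos 2,3,6,7,10,11,14,15): 0⊕1⊕1⊕1⊕0⊕1⊕0⊕0 = 0
s4 (pos 4,5,6,7,12,13,14,15): 0⊕1⊕1⊕1⊕1⊕1⊕0⊕0 = 1
s8 (pos 8,9,10,11,12,13,14,15): 0⊕1⊕0⊕1⊕1⊕1⊕0⊕0 = 0
Syndrome s8…s1 = 0100 → error at position 4.
Flip position 4: 001011101011100 → 001111101011100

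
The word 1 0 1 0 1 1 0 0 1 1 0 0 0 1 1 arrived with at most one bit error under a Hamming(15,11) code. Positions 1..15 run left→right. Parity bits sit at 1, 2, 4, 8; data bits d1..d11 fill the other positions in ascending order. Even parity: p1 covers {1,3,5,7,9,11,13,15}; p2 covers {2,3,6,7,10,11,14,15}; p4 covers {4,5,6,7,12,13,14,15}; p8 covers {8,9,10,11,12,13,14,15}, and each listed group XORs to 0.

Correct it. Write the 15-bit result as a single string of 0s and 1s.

s1 (pos 1,3,5,7,9,11,13,15): 1⊕1⊕1⊕0⊕1⊕0⊕0⊕1 = 1
s2 (pos 2,3,6,7,10,11,14,15): 0⊕1⊕1⊕0⊕1⊕0⊕1⊕1 = 1
s4 (pos 4,5,6,7,12,13,14,15): 0⊕1⊕1⊕0⊕0⊕0⊕1⊕1 = 0
s8 (pos 8,9,10,11,12,13,14,15): 0⊕1⊕1⊕0⊕0⊕0⊕1⊕1 = 0
Syndrome s8…s1 = 0011 → error at position 3.
Flip position 3: 101011001100011 → 100011001100011

100011001100011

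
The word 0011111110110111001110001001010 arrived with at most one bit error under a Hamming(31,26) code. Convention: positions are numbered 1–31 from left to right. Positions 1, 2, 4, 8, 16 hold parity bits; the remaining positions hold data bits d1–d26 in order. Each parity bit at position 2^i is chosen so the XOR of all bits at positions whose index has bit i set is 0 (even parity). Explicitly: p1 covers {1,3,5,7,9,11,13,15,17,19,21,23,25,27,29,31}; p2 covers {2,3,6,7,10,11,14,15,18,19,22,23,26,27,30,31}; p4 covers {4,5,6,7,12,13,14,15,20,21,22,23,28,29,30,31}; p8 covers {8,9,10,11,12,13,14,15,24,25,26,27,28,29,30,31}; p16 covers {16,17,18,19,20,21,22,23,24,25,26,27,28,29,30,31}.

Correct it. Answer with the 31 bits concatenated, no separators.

s1 (pos 1,3,5,7,9,11,13,15,17,19,21,23,25,27,29,31): 0⊕1⊕1⊕1⊕1⊕1⊕0⊕1⊕0⊕1⊕1⊕0⊕1⊕0⊕0⊕0 = 1
s2 (pos 2,3,6,7,10,11,14,15,18,19,22,23,26,27,30,31): 0⊕1⊕1⊕1⊕0⊕1⊕1⊕1⊕0⊕1⊕0⊕0⊕0⊕0⊕1⊕0 = 0
s4 (pos 4,5,6,7,12,13,14,15,20,21,22,23,28,29,30,31): 1⊕1⊕1⊕1⊕1⊕0⊕1⊕1⊕1⊕1⊕0⊕0⊕1⊕0⊕1⊕0 = 1
s8 (pos 8,9,10,11,12,13,14,15,24,25,26,27,28,29,30,31): 1⊕1⊕0⊕1⊕1⊕0⊕1⊕1⊕0⊕1⊕0⊕0⊕1⊕0⊕1⊕0 = 1
s16 (pos 16,17,18,19,20,21,22,23,24,25,26,27,28,29,30,31): 1⊕0⊕0⊕1⊕1⊕1⊕0⊕0⊕0⊕1⊕0⊕0⊕1⊕0⊕1⊕0 = 1
Syndrome s16…s1 = 11101 → error at position 29.
Flip position 29: 0011111110110111001110001001010 → 0011111110110111001110001001110

0011111110110111001110001001110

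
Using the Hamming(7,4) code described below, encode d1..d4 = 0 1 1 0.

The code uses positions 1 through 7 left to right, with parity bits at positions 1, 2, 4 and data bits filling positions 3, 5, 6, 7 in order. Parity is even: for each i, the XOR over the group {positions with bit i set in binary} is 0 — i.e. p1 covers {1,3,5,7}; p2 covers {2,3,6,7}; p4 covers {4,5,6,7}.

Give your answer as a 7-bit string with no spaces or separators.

1100110

Place data at non-parity positions: p1 p2 0 p4 1 1 0
p1 (pos 1,3,5,7): XOR of data positions = 0⊕1⊕0 = 1
p2 (pos 2,3,6,7): XOR of data positions = 0⊕1⊕0 = 1
p4 (pos 4,5,6,7): XOR of data positions = 1⊕1⊕0 = 0
Codeword: 1100110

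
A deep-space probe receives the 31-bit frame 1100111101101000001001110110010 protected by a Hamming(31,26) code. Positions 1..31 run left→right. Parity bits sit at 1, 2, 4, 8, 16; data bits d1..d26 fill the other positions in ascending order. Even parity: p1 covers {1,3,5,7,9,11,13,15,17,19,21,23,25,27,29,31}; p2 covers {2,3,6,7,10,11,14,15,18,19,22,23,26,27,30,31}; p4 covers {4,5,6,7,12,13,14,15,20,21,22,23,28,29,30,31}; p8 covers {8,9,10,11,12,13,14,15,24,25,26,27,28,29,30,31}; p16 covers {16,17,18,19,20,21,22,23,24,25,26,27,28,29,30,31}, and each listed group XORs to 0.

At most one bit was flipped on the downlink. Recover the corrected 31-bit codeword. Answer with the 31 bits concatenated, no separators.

1100111101101000001000110110010

s1 (pos 1,3,5,7,9,11,13,15,17,19,21,23,25,27,29,31): 1⊕0⊕1⊕1⊕0⊕1⊕1⊕0⊕0⊕1⊕0⊕1⊕0⊕1⊕0⊕0 = 0
s2 (pos 2,3,6,7,10,11,14,15,18,19,22,23,26,27,30,31): 1⊕0⊕1⊕1⊕1⊕1⊕0⊕0⊕0⊕1⊕1⊕1⊕1⊕1⊕1⊕0 = 1
s4 (pos 4,5,6,7,12,13,14,15,20,21,22,23,28,29,30,31): 0⊕1⊕1⊕1⊕0⊕1⊕0⊕0⊕0⊕0⊕1⊕1⊕0⊕0⊕1⊕0 = 1
s8 (pos 8,9,10,11,12,13,14,15,24,25,26,27,28,29,30,31): 1⊕0⊕1⊕1⊕0⊕1⊕0⊕0⊕1⊕0⊕1⊕1⊕0⊕0⊕1⊕0 = 0
s16 (pos 16,17,18,19,20,21,22,23,24,25,26,27,28,29,30,31): 0⊕0⊕0⊕1⊕0⊕0⊕1⊕1⊕1⊕0⊕1⊕1⊕0⊕0⊕1⊕0 = 1
Syndrome s16…s1 = 10110 → error at position 22.
Flip position 22: 1100111101101000001001110110010 → 1100111101101000001000110110010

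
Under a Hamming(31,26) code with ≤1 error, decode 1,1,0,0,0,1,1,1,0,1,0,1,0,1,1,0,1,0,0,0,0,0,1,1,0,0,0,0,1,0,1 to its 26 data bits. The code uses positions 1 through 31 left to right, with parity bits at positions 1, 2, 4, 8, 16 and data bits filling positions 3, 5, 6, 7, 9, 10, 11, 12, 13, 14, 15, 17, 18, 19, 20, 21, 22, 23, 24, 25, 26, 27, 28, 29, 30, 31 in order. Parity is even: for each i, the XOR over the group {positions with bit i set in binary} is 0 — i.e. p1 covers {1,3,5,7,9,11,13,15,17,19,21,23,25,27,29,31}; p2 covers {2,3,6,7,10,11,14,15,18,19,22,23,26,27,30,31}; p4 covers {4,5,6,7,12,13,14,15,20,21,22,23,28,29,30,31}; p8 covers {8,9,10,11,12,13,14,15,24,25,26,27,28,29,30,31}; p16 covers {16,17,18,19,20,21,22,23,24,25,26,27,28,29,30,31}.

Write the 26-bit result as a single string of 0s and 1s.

s1 (pos 1,3,5,7,9,11,13,15,17,19,21,23,25,27,29,31): 1⊕0⊕0⊕1⊕0⊕0⊕0⊕1⊕1⊕0⊕0⊕1⊕0⊕0⊕1⊕1 = 1
s2 (pos 2,3,6,7,10,11,14,15,18,19,22,23,26,27,30,31): 1⊕0⊕1⊕1⊕1⊕0⊕1⊕1⊕0⊕0⊕0⊕1⊕0⊕0⊕0⊕1 = 0
s4 (pos 4,5,6,7,12,13,14,15,20,21,22,23,28,29,30,31): 0⊕0⊕1⊕1⊕1⊕0⊕1⊕1⊕0⊕0⊕0⊕1⊕0⊕1⊕0⊕1 = 0
s8 (pos 8,9,10,11,12,13,14,15,24,25,26,27,28,29,30,31): 1⊕0⊕1⊕0⊕1⊕0⊕1⊕1⊕1⊕0⊕0⊕0⊕0⊕1⊕0⊕1 = 0
s16 (pos 16,17,18,19,20,21,22,23,24,25,26,27,28,29,30,31): 0⊕1⊕0⊕0⊕0⊕0⊕0⊕1⊕1⊕0⊕0⊕0⊕0⊕1⊕0⊕1 = 1
Syndrome s16…s1 = 10001 → error at position 17.
Flip position 17: 1100011101010110100000110000101 → 1100011101010110000000110000101
Read data bits from positions 3,5,6,7,9,10,11,12,13,14,15,17,18,19,20,21,22,23,24,25,26,27,28,29,30,31: 00110101011000000110000101

00110101011000000110000101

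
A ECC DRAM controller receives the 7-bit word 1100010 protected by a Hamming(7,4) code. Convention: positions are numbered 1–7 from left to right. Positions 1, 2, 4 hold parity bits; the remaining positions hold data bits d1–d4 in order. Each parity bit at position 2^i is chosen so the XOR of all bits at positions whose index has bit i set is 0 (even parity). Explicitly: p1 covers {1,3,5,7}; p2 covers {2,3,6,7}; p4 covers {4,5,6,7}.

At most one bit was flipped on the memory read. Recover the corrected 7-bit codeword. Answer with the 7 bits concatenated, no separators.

1100110

s1 (pos 1,3,5,7): 1⊕0⊕0⊕0 = 1
s2 (pos 2,3,6,7): 1⊕0⊕1⊕0 = 0
s4 (pos 4,5,6,7): 0⊕0⊕1⊕0 = 1
Syndrome s4…s1 = 101 → error at position 5.
Flip position 5: 1100010 → 1100110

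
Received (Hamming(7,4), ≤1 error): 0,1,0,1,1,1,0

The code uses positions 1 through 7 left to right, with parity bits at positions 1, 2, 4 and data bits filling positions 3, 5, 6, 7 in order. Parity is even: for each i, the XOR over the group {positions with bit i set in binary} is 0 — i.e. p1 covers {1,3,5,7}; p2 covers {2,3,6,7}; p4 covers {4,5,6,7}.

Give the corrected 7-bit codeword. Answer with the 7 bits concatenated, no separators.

s1 (pos 1,3,5,7): 0⊕0⊕1⊕0 = 1
s2 (pos 2,3,6,7): 1⊕0⊕1⊕0 = 0
s4 (pos 4,5,6,7): 1⊕1⊕1⊕0 = 1
Syndrome s4…s1 = 101 → error at position 5.
Flip position 5: 0101110 → 0101010

0101010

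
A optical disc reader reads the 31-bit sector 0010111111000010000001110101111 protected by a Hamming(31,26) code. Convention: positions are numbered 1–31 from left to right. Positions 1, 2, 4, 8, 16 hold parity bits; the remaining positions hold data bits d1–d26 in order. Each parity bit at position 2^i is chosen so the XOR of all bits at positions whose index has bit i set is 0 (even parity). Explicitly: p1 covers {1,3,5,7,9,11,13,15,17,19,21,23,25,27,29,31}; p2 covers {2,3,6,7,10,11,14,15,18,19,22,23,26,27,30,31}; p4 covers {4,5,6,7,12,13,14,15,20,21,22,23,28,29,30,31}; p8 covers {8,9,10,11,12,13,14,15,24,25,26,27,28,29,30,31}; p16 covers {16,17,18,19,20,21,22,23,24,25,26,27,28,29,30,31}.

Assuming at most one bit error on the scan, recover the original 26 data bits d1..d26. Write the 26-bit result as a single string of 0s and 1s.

s1 (pos 1,3,5,7,9,11,13,15,17,19,21,23,25,27,29,31): 0⊕1⊕1⊕1⊕1⊕0⊕0⊕1⊕0⊕0⊕0⊕1⊕0⊕0⊕1⊕1 = 0
s2 (pos 2,3,6,7,10,11,14,15,18,19,22,23,26,27,30,31): 0⊕1⊕1⊕1⊕1⊕0⊕0⊕1⊕0⊕0⊕1⊕1⊕1⊕0⊕1⊕1 = 0
s4 (pos 4,5,6,7,12,13,14,15,20,21,22,23,28,29,30,31): 0⊕1⊕1⊕1⊕0⊕0⊕0⊕1⊕0⊕0⊕1⊕1⊕1⊕1⊕1⊕1 = 0
s8 (pos 8,9,10,11,12,13,14,15,24,25,26,27,28,29,30,31): 1⊕1⊕1⊕0⊕0⊕0⊕0⊕1⊕1⊕0⊕1⊕0⊕1⊕1⊕1⊕1 = 0
s16 (pos 16,17,18,19,20,21,22,23,24,25,26,27,28,29,30,31): 0⊕0⊕0⊕0⊕0⊕0⊕1⊕1⊕1⊕0⊕1⊕0⊕1⊕1⊕1⊕1 = 0
Syndrome s16…s1 = 00000 → no error.
Read data bits from positions 3,5,6,7,9,10,11,12,13,14,15,17,18,19,20,21,22,23,24,25,26,27,28,29,30,31: 11111100001000001110101111

11111100001000001110101111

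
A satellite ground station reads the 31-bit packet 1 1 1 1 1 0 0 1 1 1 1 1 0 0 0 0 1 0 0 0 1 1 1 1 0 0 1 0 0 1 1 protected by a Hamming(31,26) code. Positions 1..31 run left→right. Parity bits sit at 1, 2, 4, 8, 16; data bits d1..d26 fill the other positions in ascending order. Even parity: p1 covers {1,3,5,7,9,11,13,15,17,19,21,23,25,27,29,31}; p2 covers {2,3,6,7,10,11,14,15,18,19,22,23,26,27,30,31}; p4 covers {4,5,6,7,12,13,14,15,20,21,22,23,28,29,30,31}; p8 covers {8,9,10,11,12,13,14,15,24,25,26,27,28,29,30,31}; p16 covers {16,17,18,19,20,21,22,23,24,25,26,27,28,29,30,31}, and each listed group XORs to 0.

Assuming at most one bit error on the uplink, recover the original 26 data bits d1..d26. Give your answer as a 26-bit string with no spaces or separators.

s1 (pos 1,3,5,7,9,11,13,15,17,19,21,23,25,27,29,31): 1⊕1⊕1⊕0⊕1⊕1⊕0⊕0⊕1⊕0⊕1⊕1⊕0⊕1⊕0⊕1 = 0
s2 (pos 2,3,6,7,10,11,14,15,18,19,22,23,26,27,30,31): 1⊕1⊕0⊕0⊕1⊕1⊕0⊕0⊕0⊕0⊕1⊕1⊕0⊕1⊕1⊕1 = 1
s4 (pos 4,5,6,7,12,13,14,15,20,21,22,23,28,29,30,31): 1⊕1⊕0⊕0⊕1⊕0⊕0⊕0⊕0⊕1⊕1⊕1⊕0⊕0⊕1⊕1 = 0
s8 (pos 8,9,10,11,12,13,14,15,24,25,26,27,28,29,30,31): 1⊕1⊕1⊕1⊕1⊕0⊕0⊕0⊕1⊕0⊕0⊕1⊕0⊕0⊕1⊕1 = 1
s16 (pos 16,17,18,19,20,21,22,23,24,25,26,27,28,29,30,31): 0⊕1⊕0⊕0⊕0⊕1⊕1⊕1⊕1⊕0⊕0⊕1⊕0⊕0⊕1⊕1 = 0
Syndrome s16…s1 = 01010 → error at position 10.
Flip position 10: 1111100111110000100011110010011 → 1111100110110000100011110010011
Read data bits from positions 3,5,6,7,9,10,11,12,13,14,15,17,18,19,20,21,22,23,24,25,26,27,28,29,30,31: 11001011000100011110010011

11001011000100011110010011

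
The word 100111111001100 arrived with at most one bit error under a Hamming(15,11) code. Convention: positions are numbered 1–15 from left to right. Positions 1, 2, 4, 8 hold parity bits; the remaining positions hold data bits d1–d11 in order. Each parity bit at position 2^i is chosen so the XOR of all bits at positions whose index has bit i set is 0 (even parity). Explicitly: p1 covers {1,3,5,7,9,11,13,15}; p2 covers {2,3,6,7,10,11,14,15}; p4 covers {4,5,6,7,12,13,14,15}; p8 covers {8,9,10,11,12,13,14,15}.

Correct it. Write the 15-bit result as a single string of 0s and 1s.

000111111001100

s1 (pos 1,3,5,7,9,11,13,15): 1⊕0⊕1⊕1⊕1⊕0⊕1⊕0 = 1
s2 (pos 2,3,6,7,10,11,14,15): 0⊕0⊕1⊕1⊕0⊕0⊕0⊕0 = 0
s4 (pos 4,5,6,7,12,13,14,15): 1⊕1⊕1⊕1⊕1⊕1⊕0⊕0 = 0
s8 (pos 8,9,10,11,12,13,14,15): 1⊕1⊕0⊕0⊕1⊕1⊕0⊕0 = 0
Syndrome s8…s1 = 0001 → error at position 1.
Flip position 1: 100111111001100 → 000111111001100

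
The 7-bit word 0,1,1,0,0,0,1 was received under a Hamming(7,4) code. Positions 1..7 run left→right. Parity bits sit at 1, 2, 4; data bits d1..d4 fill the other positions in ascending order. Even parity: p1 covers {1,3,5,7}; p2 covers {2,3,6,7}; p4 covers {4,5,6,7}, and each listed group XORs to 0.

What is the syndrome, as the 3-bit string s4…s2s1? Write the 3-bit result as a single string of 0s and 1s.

110

s1 (pos 1,3,5,7): 0⊕1⊕0⊕1 = 0
s2 (pos 2,3,6,7): 1⊕1⊕0⊕1 = 1
s4 (pos 4,5,6,7): 0⊕0⊕0⊕1 = 1
Syndrome s4…s1 = 110 → error at position 6.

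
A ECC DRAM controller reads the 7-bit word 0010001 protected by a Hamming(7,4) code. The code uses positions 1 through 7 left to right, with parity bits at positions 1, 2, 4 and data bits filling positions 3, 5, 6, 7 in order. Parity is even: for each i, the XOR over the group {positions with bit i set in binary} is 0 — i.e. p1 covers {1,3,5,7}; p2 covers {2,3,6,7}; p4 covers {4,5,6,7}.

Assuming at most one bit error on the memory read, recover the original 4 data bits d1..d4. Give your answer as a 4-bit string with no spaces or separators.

1001

s1 (pos 1,3,5,7): 0⊕1⊕0⊕1 = 0
s2 (pos 2,3,6,7): 0⊕1⊕0⊕1 = 0
s4 (pos 4,5,6,7): 0⊕0⊕0⊕1 = 1
Syndrome s4…s1 = 100 → error at position 4.
Flip position 4: 0010001 → 0011001
Read data bits from positions 3,5,6,7: 1001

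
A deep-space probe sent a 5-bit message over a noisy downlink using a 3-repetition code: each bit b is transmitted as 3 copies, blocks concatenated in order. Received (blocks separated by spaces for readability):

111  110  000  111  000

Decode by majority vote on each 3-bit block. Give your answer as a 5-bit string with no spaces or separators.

Block 1 (111): 3 ones → 1
Block 2 (110): 2 ones → 1
Block 3 (000): 0 ones → 0
Block 4 (111): 3 ones → 1
Block 5 (000): 0 ones → 0

11010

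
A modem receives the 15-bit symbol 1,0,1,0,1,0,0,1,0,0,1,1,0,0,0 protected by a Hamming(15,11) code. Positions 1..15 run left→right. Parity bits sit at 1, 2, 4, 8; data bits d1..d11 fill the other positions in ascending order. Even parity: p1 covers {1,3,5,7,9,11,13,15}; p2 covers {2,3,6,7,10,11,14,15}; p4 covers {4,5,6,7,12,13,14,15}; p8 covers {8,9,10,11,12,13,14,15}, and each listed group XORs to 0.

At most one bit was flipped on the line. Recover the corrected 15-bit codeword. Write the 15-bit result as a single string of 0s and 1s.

s1 (pos 1,3,5,7,9,11,13,15): 1⊕1⊕1⊕0⊕0⊕1⊕0⊕0 = 0
s2 (pos 2,3,6,7,10,11,14,15): 0⊕1⊕0⊕0⊕0⊕1⊕0⊕0 = 0
s4 (pos 4,5,6,7,12,13,14,15): 0⊕1⊕0⊕0⊕1⊕0⊕0⊕0 = 0
s8 (pos 8,9,10,11,12,13,14,15): 1⊕0⊕0⊕1⊕1⊕0⊕0⊕0 = 1
Syndrome s8…s1 = 1000 → error at position 8.
Flip position 8: 101010010011000 → 101010000011000

101010000011000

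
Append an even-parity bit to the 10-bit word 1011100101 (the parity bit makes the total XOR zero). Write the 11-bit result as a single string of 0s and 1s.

10111001010

XOR of the 10 data bits: 1⊕0⊕1⊕1⊕1⊕0⊕0⊕1⊕0⊕1 = 0
Parity bit = 0 (so all 11 bits XOR to 0).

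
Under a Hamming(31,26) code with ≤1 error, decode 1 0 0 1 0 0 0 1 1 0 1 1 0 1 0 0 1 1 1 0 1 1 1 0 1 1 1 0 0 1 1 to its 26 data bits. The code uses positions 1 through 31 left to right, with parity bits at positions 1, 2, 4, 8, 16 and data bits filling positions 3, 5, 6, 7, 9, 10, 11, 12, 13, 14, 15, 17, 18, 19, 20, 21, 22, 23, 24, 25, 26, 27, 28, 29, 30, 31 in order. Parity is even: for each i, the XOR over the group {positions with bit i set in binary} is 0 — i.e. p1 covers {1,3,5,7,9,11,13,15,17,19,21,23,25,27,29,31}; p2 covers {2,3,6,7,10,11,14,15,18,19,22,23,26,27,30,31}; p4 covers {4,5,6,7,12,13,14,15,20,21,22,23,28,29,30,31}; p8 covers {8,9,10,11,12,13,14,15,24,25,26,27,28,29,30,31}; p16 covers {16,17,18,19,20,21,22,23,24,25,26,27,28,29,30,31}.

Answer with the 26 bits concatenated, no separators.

s1 (pos 1,3,5,7,9,11,13,15,17,19,21,23,25,27,29,31): 1⊕0⊕0⊕0⊕1⊕1⊕0⊕0⊕1⊕1⊕1⊕1⊕1⊕1⊕0⊕1 = 0
s2 (pos 2,3,6,7,10,11,14,15,18,19,22,23,26,27,30,31): 0⊕0⊕0⊕0⊕0⊕1⊕1⊕0⊕1⊕1⊕1⊕1⊕1⊕1⊕1⊕1 = 0
s4 (pos 4,5,6,7,12,13,14,15,20,21,22,23,28,29,30,31): 1⊕0⊕0⊕0⊕1⊕0⊕1⊕0⊕0⊕1⊕1⊕1⊕0⊕0⊕1⊕1 = 0
s8 (pos 8,9,10,11,12,13,14,15,24,25,26,27,28,29,30,31): 1⊕1⊕0⊕1⊕1⊕0⊕1⊕0⊕0⊕1⊕1⊕1⊕0⊕0⊕1⊕1 = 0
s16 (pos 16,17,18,19,20,21,22,23,24,25,26,27,28,29,30,31): 0⊕1⊕1⊕1⊕0⊕1⊕1⊕1⊕0⊕1⊕1⊕1⊕0⊕0⊕1⊕1 = 1
Syndrome s16…s1 = 10000 → error at position 16.
Flip position 16: 1001000110110100111011101110011 → 1001000110110101111011101110011
Read data bits from positions 3,5,6,7,9,10,11,12,13,14,15,17,18,19,20,21,22,23,24,25,26,27,28,29,30,31: 00001011010111011101110011

00001011010111011101110011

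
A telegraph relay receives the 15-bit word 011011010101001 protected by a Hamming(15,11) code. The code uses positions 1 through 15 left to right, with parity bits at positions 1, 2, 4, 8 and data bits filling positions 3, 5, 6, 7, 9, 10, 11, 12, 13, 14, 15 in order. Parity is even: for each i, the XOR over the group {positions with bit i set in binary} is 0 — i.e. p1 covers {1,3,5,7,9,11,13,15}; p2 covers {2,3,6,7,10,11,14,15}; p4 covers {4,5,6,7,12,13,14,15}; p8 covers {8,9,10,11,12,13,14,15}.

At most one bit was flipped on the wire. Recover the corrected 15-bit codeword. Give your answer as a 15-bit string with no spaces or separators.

s1 (pos 1,3,5,7,9,11,13,15): 0⊕1⊕1⊕0⊕0⊕0⊕0⊕1 = 1
s2 (pos 2,3,6,7,10,11,14,15): 1⊕1⊕1⊕0⊕1⊕0⊕0⊕1 = 1
s4 (pos 4,5,6,7,12,13,14,15): 0⊕1⊕1⊕0⊕1⊕0⊕0⊕1 = 0
s8 (pos 8,9,10,11,12,13,14,15): 1⊕0⊕1⊕0⊕1⊕0⊕0⊕1 = 0
Syndrome s8…s1 = 0011 → error at position 3.
Flip position 3: 011011010101001 → 010011010101001

010011010101001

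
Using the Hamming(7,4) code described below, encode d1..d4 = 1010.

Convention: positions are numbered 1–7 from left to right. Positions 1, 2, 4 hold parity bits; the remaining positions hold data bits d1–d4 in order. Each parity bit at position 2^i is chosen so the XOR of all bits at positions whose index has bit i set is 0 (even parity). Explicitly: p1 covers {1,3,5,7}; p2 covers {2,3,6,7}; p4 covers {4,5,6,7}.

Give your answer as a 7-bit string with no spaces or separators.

Place data at non-parity positions: p1 p2 1 p4 0 1 0
p1 (pos 1,3,5,7): XOR of data positions = 1⊕0⊕0 = 1
p2 (pos 2,3,6,7): XOR of data positions = 1⊕1⊕0 = 0
p4 (pos 4,5,6,7): XOR of data positions = 0⊕1⊕0 = 1
Codeword: 1011010

1011010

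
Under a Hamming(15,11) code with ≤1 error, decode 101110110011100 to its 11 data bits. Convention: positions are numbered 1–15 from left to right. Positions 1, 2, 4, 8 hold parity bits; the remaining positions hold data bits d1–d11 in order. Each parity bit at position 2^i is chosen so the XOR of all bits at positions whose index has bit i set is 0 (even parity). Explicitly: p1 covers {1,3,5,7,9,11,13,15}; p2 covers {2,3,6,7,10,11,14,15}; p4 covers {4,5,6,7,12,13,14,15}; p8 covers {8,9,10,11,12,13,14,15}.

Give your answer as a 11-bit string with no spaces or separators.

11110011100

s1 (pos 1,3,5,7,9,11,13,15): 1⊕1⊕1⊕1⊕0⊕1⊕1⊕0 = 0
s2 (pos 2,3,6,7,10,11,14,15): 0⊕1⊕0⊕1⊕0⊕1⊕0⊕0 = 1
s4 (pos 4,5,6,7,12,13,14,15): 1⊕1⊕0⊕1⊕1⊕1⊕0⊕0 = 1
s8 (pos 8,9,10,11,12,13,14,15): 1⊕0⊕0⊕1⊕1⊕1⊕0⊕0 = 0
Syndrome s8…s1 = 0110 → error at position 6.
Flip position 6: 101110110011100 → 101111110011100
Read data bits from positions 3,5,6,7,9,10,11,12,13,14,15: 11110011100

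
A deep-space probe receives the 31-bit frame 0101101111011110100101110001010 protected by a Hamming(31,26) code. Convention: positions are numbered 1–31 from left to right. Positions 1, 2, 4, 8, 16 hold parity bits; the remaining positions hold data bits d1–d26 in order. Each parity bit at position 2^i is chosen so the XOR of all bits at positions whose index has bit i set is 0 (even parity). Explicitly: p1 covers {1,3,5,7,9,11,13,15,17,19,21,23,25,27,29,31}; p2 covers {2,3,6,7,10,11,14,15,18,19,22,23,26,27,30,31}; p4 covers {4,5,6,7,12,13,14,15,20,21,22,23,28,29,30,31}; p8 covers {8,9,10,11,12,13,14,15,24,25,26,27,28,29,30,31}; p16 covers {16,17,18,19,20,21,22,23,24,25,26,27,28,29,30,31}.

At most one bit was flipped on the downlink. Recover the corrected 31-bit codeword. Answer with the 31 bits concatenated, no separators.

0101101111011110000101110001010

s1 (pos 1,3,5,7,9,11,13,15,17,19,21,23,25,27,29,31): 0⊕0⊕1⊕1⊕1⊕0⊕1⊕1⊕1⊕0⊕0⊕1⊕0⊕0⊕0⊕0 = 1
s2 (pos 2,3,6,7,10,11,14,15,18,19,22,23,26,27,30,31): 1⊕0⊕0⊕1⊕1⊕0⊕1⊕1⊕0⊕0⊕1⊕1⊕0⊕0⊕1⊕0 = 0
s4 (pos 4,5,6,7,12,13,14,15,20,21,22,23,28,29,30,31): 1⊕1⊕0⊕1⊕1⊕1⊕1⊕1⊕1⊕0⊕1⊕1⊕1⊕0⊕1⊕0 = 0
s8 (pos 8,9,10,11,12,13,14,15,24,25,26,27,28,29,30,31): 1⊕1⊕1⊕0⊕1⊕1⊕1⊕1⊕1⊕0⊕0⊕0⊕1⊕0⊕1⊕0 = 0
s16 (pos 16,17,18,19,20,21,22,23,24,25,26,27,28,29,30,31): 0⊕1⊕0⊕0⊕1⊕0⊕1⊕1⊕1⊕0⊕0⊕0⊕1⊕0⊕1⊕0 = 1
Syndrome s16…s1 = 10001 → error at position 17.
Flip position 17: 0101101111011110100101110001010 → 0101101111011110000101110001010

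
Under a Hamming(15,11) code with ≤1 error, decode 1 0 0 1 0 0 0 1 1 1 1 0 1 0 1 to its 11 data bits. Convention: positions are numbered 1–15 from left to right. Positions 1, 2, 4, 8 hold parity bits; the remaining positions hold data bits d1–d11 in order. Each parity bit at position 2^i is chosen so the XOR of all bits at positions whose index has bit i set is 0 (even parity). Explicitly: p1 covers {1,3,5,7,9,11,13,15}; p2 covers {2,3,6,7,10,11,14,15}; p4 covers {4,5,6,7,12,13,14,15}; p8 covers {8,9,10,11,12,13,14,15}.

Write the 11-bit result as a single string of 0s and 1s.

s1 (pos 1,3,5,7,9,11,13,15): 1⊕0⊕0⊕0⊕1⊕1⊕1⊕1 = 1
s2 (pos 2,3,6,7,10,11,14,15): 0⊕0⊕0⊕0⊕1⊕1⊕0⊕1 = 1
s4 (pos 4,5,6,7,12,13,14,15): 1⊕0⊕0⊕0⊕0⊕1⊕0⊕1 = 1
s8 (pos 8,9,10,11,12,13,14,15): 1⊕1⊕1⊕1⊕0⊕1⊕0⊕1 = 0
Syndrome s8…s1 = 0111 → error at position 7.
Flip position 7: 100100011110101 → 100100111110101
Read data bits from positions 3,5,6,7,9,10,11,12,13,14,15: 00011110101

00011110101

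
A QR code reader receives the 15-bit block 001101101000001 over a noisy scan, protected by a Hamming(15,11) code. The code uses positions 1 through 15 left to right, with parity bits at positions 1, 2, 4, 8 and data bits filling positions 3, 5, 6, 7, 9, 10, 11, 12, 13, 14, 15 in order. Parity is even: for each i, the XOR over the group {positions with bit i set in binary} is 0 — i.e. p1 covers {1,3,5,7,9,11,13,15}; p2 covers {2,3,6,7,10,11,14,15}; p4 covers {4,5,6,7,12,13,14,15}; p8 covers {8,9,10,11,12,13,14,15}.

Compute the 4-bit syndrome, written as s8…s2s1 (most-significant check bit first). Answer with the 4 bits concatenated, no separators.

s1 (pos 1,3,5,7,9,11,13,15): 0⊕1⊕0⊕1⊕1⊕0⊕0⊕1 = 0
s2 (pos 2,3,6,7,10,11,14,15): 0⊕1⊕1⊕1⊕0⊕0⊕0⊕1 = 0
s4 (pos 4,5,6,7,12,13,14,15): 1⊕0⊕1⊕1⊕0⊕0⊕0⊕1 = 0
s8 (pos 8,9,10,11,12,13,14,15): 0⊕1⊕0⊕0⊕0⊕0⊕0⊕1 = 0
Syndrome s8…s1 = 0000 → no error.

0000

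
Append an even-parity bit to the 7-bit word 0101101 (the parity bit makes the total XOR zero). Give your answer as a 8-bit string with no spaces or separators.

01011010

XOR of the 7 data bits: 0⊕1⊕0⊕1⊕1⊕0⊕1 = 0
Parity bit = 0 (so all 8 bits XOR to 0).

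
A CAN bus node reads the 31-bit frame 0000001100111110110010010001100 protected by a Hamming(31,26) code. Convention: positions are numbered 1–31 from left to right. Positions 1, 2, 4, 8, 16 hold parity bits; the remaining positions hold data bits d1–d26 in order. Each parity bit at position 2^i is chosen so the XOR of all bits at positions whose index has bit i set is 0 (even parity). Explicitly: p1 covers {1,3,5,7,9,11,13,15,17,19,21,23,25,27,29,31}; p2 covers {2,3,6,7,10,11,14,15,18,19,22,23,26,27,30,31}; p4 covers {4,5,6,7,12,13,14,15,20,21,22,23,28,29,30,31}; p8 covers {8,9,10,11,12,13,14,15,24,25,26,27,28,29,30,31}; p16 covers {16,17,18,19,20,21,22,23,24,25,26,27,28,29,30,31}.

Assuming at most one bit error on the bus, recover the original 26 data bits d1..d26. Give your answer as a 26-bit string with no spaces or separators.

s1 (pos 1,3,5,7,9,11,13,15,17,19,21,23,25,27,29,31): 0⊕0⊕0⊕1⊕0⊕1⊕1⊕1⊕1⊕0⊕1⊕0⊕0⊕0⊕1⊕0 = 1
s2 (pos 2,3,6,7,10,11,14,15,18,19,22,23,26,27,30,31): 0⊕0⊕0⊕1⊕0⊕1⊕1⊕1⊕1⊕0⊕0⊕0⊕0⊕0⊕0⊕0 = 1
s4 (pos 4,5,6,7,12,13,14,15,20,21,22,23,28,29,30,31): 0⊕0⊕0⊕1⊕1⊕1⊕1⊕1⊕0⊕1⊕0⊕0⊕1⊕1⊕0⊕0 = 0
s8 (pos 8,9,10,11,12,13,14,15,24,25,26,27,28,29,30,31): 1⊕0⊕0⊕1⊕1⊕1⊕1⊕1⊕1⊕0⊕0⊕0⊕1⊕1⊕0⊕0 = 1
s16 (pos 16,17,18,19,20,21,22,23,24,25,26,27,28,29,30,31): 0⊕1⊕1⊕0⊕0⊕1⊕0⊕0⊕1⊕0⊕0⊕0⊕1⊕1⊕0⊕0 = 0
Syndrome s16…s1 = 01011 → error at position 11.
Flip position 11: 0000001100111110110010010001100 → 0000001100011110110010010001100
Read data bits from positions 3,5,6,7,9,10,11,12,13,14,15,17,18,19,20,21,22,23,24,25,26,27,28,29,30,31: 00010001111110010010001100

00010001111110010010001100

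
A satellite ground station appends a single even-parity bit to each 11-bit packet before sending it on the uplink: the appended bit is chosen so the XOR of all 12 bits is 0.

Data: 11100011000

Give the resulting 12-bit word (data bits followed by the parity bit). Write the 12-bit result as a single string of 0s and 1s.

111000110001

XOR of the 11 data bits: 1⊕1⊕1⊕0⊕0⊕0⊕1⊕1⊕0⊕0⊕0 = 1
Parity bit = 1 (so all 12 bits XOR to 0).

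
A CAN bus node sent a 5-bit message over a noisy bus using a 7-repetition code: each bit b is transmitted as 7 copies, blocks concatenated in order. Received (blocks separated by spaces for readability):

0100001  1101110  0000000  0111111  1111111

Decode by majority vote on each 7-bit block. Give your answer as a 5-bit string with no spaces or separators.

Block 1 (0100001): 2 ones → 0
Block 2 (1101110): 5 ones → 1
Block 3 (0000000): 0 ones → 0
Block 4 (0111111): 6 ones → 1
Block 5 (1111111): 7 ones → 1

01011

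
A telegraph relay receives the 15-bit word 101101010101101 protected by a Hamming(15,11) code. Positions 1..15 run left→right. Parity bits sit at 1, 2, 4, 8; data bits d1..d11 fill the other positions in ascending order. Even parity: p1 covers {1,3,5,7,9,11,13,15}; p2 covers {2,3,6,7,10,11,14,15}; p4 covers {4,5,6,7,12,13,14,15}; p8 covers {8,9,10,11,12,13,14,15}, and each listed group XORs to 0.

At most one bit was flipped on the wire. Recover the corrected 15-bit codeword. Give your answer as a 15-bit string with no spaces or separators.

s1 (pos 1,3,5,7,9,11,13,15): 1⊕1⊕0⊕0⊕0⊕0⊕1⊕1 = 0
s2 (pos 2,3,6,7,10,11,14,15): 0⊕1⊕1⊕0⊕1⊕0⊕0⊕1 = 0
s4 (pos 4,5,6,7,12,13,14,15): 1⊕0⊕1⊕0⊕1⊕1⊕0⊕1 = 1
s8 (pos 8,9,10,11,12,13,14,15): 1⊕0⊕1⊕0⊕1⊕1⊕0⊕1 = 1
Syndrome s8…s1 = 1100 → error at position 12.
Flip position 12: 101101010101101 → 101101010100101

101101010100101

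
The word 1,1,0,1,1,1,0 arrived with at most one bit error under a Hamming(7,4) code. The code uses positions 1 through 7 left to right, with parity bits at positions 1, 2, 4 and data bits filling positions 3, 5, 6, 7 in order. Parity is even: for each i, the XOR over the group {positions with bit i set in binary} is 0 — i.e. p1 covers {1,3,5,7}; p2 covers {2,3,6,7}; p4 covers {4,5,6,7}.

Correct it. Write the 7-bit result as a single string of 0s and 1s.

1100110

s1 (pos 1,3,5,7): 1⊕0⊕1⊕0 = 0
s2 (pos 2,3,6,7): 1⊕0⊕1⊕0 = 0
s4 (pos 4,5,6,7): 1⊕1⊕1⊕0 = 1
Syndrome s4…s1 = 100 → error at position 4.
Flip position 4: 1101110 → 1100110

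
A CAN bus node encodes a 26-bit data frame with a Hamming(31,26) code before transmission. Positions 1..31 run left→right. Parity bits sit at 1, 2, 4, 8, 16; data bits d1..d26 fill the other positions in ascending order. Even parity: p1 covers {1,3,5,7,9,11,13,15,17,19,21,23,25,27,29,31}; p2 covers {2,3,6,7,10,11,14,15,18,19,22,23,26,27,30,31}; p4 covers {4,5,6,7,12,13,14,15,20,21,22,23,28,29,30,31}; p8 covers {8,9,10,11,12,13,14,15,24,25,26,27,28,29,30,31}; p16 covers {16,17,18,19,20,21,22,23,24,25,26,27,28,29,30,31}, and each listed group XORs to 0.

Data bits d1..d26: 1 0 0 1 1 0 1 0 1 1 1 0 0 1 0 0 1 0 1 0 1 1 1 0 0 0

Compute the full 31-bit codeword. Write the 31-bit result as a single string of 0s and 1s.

Place data at non-parity positions: p1 p2 1 p4 0 0 1 p8 1 0 1 0 1 1 1 p16 0 0 1 0 0 1 0 1 0 1 1 1 0 0 0
p1 (pos 1,3,5,7,9,11,13,15,17,19,21,23,25,27,29,31): XOR of data positions = 1⊕0⊕1⊕1⊕1⊕1⊕1⊕0⊕1⊕0⊕0⊕0⊕1⊕0⊕0 = 0
p2 (pos 2,3,6,7,10,11,14,15,18,19,22,23,26,27,30,31): XOR of data positions = 1⊕0⊕1⊕0⊕1⊕1⊕1⊕0⊕1⊕1⊕0⊕1⊕1⊕0⊕0 = 1
p4 (pos 4,5,6,7,12,13,14,15,20,21,22,23,28,29,30,31): XOR of data positions = 0⊕0⊕1⊕0⊕1⊕1⊕1⊕0⊕0⊕1⊕0⊕1⊕0⊕0⊕0 = 0
p8 (pos 8,9,10,11,12,13,14,15,24,25,26,27,28,29,30,31): XOR of data positions = 1⊕0⊕1⊕0⊕1⊕1⊕1⊕1⊕0⊕1⊕1⊕1⊕0⊕0⊕0 = 1
p16 (pos 16,17,18,19,20,21,22,23,24,25,26,27,28,29,30,31): XOR of data positions = 0⊕0⊕1⊕0⊕0⊕1⊕0⊕1⊕0⊕1⊕1⊕1⊕0⊕0⊕0 = 0
Codeword: 0110001110101110001001010111000

0110001110101110001001010111000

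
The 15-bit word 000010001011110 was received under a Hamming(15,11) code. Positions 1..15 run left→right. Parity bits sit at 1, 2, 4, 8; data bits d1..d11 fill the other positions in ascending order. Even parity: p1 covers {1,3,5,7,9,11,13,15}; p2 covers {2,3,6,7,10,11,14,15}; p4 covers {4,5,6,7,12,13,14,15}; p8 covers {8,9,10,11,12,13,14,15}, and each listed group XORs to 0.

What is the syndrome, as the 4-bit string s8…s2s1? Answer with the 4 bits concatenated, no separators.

1000

s1 (pos 1,3,5,7,9,11,13,15): 0⊕0⊕1⊕0⊕1⊕1⊕1⊕0 = 0
s2 (pos 2,3,6,7,10,11,14,15): 0⊕0⊕0⊕0⊕0⊕1⊕1⊕0 = 0
s4 (pos 4,5,6,7,12,13,14,15): 0⊕1⊕0⊕0⊕1⊕1⊕1⊕0 = 0
s8 (pos 8,9,10,11,12,13,14,15): 0⊕1⊕0⊕1⊕1⊕1⊕1⊕0 = 1
Syndrome s8…s1 = 1000 → error at position 8.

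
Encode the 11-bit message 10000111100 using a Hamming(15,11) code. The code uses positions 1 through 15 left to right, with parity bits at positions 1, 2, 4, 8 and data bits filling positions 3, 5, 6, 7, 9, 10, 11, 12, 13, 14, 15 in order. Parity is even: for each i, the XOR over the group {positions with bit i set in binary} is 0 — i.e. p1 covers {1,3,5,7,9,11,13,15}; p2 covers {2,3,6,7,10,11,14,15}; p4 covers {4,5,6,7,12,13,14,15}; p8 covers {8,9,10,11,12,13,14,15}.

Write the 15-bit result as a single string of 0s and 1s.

Place data at non-parity positions: p1 p2 1 p4 0 0 0 p8 0 1 1 1 1 0 0
p1 (pos 1,3,5,7,9,11,13,15): XOR of data positions = 1⊕0⊕0⊕0⊕1⊕1⊕0 = 1
p2 (pos 2,3,6,7,10,11,14,15): XOR of data positions = 1⊕0⊕0⊕1⊕1⊕0⊕0 = 1
p4 (pos 4,5,6,7,12,13,14,15): XOR of data positions = 0⊕0⊕0⊕1⊕1⊕0⊕0 = 0
p8 (pos 8,9,10,11,12,13,14,15): XOR of data positions = 0⊕1⊕1⊕1⊕1⊕0⊕0 = 0
Codeword: 111000000111100

111000000111100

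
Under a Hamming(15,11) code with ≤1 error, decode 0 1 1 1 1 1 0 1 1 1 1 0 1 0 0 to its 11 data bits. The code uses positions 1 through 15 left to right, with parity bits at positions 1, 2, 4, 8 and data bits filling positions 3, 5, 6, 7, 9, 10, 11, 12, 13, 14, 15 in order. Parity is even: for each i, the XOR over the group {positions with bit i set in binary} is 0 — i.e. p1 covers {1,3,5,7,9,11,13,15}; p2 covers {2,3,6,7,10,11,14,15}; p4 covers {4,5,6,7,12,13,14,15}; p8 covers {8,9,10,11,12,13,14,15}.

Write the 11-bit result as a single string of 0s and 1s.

11101100100

s1 (pos 1,3,5,7,9,11,13,15): 0⊕1⊕1⊕0⊕1⊕1⊕1⊕0 = 1
s2 (pos 2,3,6,7,10,11,14,15): 1⊕1⊕1⊕0⊕1⊕1⊕0⊕0 = 1
s4 (pos 4,5,6,7,12,13,14,15): 1⊕1⊕1⊕0⊕0⊕1⊕0⊕0 = 0
s8 (pos 8,9,10,11,12,13,14,15): 1⊕1⊕1⊕1⊕0⊕1⊕0⊕0 = 1
Syndrome s8…s1 = 1011 → error at position 11.
Flip position 11: 011111011110100 → 011111011100100
Read data bits from positions 3,5,6,7,9,10,11,12,13,14,15: 11101100100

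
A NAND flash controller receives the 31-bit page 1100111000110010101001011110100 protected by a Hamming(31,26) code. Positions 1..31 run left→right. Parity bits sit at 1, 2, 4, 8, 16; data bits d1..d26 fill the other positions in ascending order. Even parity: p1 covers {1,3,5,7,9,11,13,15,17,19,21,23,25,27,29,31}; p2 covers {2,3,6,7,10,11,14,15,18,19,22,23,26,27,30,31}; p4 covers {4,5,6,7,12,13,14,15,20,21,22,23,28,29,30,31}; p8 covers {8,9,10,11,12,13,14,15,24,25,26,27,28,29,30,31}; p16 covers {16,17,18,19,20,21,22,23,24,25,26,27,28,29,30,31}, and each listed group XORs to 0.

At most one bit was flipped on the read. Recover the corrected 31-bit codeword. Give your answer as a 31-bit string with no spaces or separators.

1100101000110010101001011110100

s1 (pos 1,3,5,7,9,11,13,15,17,19,21,23,25,27,29,31): 1⊕0⊕1⊕1⊕0⊕1⊕0⊕1⊕1⊕1⊕0⊕0⊕1⊕1⊕1⊕0 = 0
s2 (pos 2,3,6,7,10,11,14,15,18,19,22,23,26,27,30,31): 1⊕0⊕1⊕1⊕0⊕1⊕0⊕1⊕0⊕1⊕1⊕0⊕1⊕1⊕0⊕0 = 1
s4 (pos 4,5,6,7,12,13,14,15,20,21,22,23,28,29,30,31): 0⊕1⊕1⊕1⊕1⊕0⊕0⊕1⊕0⊕0⊕1⊕0⊕0⊕1⊕0⊕0 = 1
s8 (pos 8,9,10,11,12,13,14,15,24,25,26,27,28,29,30,31): 0⊕0⊕0⊕1⊕1⊕0⊕0⊕1⊕1⊕1⊕1⊕1⊕0⊕1⊕0⊕0 = 0
s16 (pos 16,17,18,19,20,21,22,23,24,25,26,27,28,29,30,31): 0⊕1⊕0⊕1⊕0⊕0⊕1⊕0⊕1⊕1⊕1⊕1⊕0⊕1⊕0⊕0 = 0
Syndrome s16…s1 = 00110 → error at position 6.
Flip position 6: 1100111000110010101001011110100 → 1100101000110010101001011110100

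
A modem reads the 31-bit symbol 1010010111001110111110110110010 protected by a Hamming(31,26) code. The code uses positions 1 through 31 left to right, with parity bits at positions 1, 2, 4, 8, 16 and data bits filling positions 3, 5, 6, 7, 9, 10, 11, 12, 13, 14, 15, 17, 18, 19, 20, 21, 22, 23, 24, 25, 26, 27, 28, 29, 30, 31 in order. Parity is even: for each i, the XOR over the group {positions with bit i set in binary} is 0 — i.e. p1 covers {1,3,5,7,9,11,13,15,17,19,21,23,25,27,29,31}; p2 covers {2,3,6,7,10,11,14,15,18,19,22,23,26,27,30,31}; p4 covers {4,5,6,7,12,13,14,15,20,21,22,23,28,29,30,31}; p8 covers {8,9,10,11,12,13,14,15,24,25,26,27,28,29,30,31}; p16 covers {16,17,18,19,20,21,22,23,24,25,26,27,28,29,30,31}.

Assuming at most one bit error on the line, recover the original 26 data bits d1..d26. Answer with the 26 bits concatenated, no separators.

10101100111111110110110010

s1 (pos 1,3,5,7,9,11,13,15,17,19,21,23,25,27,29,31): 1⊕1⊕0⊕0⊕1⊕0⊕1⊕1⊕1⊕1⊕1⊕1⊕0⊕1⊕0⊕0 = 0
s2 (pos 2,3,6,7,10,11,14,15,18,19,22,23,26,27,30,31): 0⊕1⊕1⊕0⊕1⊕0⊕1⊕1⊕1⊕1⊕0⊕1⊕1⊕1⊕1⊕0 = 1
s4 (pos 4,5,6,7,12,13,14,15,20,21,22,23,28,29,30,31): 0⊕0⊕1⊕0⊕0⊕1⊕1⊕1⊕1⊕1⊕0⊕1⊕0⊕0⊕1⊕0 = 0
s8 (pos 8,9,10,11,12,13,14,15,24,25,26,27,28,29,30,31): 1⊕1⊕1⊕0⊕0⊕1⊕1⊕1⊕1⊕0⊕1⊕1⊕0⊕0⊕1⊕0 = 0
s16 (pos 16,17,18,19,20,21,22,23,24,25,26,27,28,29,30,31): 0⊕1⊕1⊕1⊕1⊕1⊕0⊕1⊕1⊕0⊕1⊕1⊕0⊕0⊕1⊕0 = 0
Syndrome s16…s1 = 00010 → error at position 2.
Flip position 2: 1010010111001110111110110110010 → 1110010111001110111110110110010
Read data bits from positions 3,5,6,7,9,10,11,12,13,14,15,17,18,19,20,21,22,23,24,25,26,27,28,29,30,31: 10101100111111110110110010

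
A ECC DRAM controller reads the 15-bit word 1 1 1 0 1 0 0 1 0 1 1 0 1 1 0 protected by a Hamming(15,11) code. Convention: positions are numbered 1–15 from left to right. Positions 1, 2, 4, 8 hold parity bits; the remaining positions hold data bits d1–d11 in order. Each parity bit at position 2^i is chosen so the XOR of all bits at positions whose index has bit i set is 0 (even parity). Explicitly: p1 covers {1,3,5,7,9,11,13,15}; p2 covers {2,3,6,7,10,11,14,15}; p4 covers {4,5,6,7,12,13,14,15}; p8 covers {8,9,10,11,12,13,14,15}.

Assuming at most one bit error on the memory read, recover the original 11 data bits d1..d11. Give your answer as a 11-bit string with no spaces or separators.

11000110111

s1 (pos 1,3,5,7,9,11,13,15): 1⊕1⊕1⊕0⊕0⊕1⊕1⊕0 = 1
s2 (pos 2,3,6,7,10,11,14,15): 1⊕1⊕0⊕0⊕1⊕1⊕1⊕0 = 1
s4 (pos 4,5,6,7,12,13,14,15): 0⊕1⊕0⊕0⊕0⊕1⊕1⊕0 = 1
s8 (pos 8,9,10,11,12,13,14,15): 1⊕0⊕1⊕1⊕0⊕1⊕1⊕0 = 1
Syndrome s8…s1 = 1111 → error at position 15.
Flip position 15: 111010010110110 → 111010010110111
Read data bits from positions 3,5,6,7,9,10,11,12,13,14,15: 11000110111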